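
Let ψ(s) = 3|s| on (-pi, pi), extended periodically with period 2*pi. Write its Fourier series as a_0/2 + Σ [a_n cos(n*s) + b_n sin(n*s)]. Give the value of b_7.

0

b_7 = 1/pi ∫_{-pi}^{pi} ψ(s) sin(7*s) ds.
ψ is even and sin(7*s) is odd, so the integrand is odd over a symmetric interval and the integral vanishes.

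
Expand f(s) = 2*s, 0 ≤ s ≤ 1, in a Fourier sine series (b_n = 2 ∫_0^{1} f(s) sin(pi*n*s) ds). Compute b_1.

b_1 = 2 ∫_0^{1} (2*s) sin(pi*s) ds.
Integrating by parts (boundary term plus one more integral), an antiderivative of (2*s) sin(pi*s) is -2*s*cos(pi*s)/pi + 2*sin(pi*s)/pi**2; evaluating from 0 to 1: ∫_{0}^{1} (2*s) sin(pi*s) ds = (2/pi) - (0) = 2/pi.
Hence b_1 = 2·(2/pi) = 4/pi.

4/pi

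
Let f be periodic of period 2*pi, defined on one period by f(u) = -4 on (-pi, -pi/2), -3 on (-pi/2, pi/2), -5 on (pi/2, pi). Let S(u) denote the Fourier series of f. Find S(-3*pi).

u = -3*pi differs from u = -pi by -1 full period(s), and the series is 2*pi-periodic.
At u = -pi the one-sided limits are f(-pi^-) = -5 and f(-pi^+) = -4.
By Dirichlet's theorem the series converges to their average, [(-5) + (-4)]/2 = -9/2.

-9/2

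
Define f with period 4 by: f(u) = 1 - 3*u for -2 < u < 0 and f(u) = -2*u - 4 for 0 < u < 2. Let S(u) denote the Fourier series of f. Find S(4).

u = 4 differs from u = 0 by 1 full period(s), and the series is 4-periodic.
At u = 0 the one-sided limits are f(0^-) = 1 and f(0^+) = -4.
By Dirichlet's theorem the series converges to their average, [(1) + (-4)]/2 = -3/2.

-3/2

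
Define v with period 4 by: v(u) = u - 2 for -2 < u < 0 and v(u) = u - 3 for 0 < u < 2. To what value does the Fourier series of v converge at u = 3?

-3

u = 3 differs from u = -1 by 1 full period(s), and the series is 4-periodic.
v is continuous at u = -1 with value -3, so the series converges to -3 there.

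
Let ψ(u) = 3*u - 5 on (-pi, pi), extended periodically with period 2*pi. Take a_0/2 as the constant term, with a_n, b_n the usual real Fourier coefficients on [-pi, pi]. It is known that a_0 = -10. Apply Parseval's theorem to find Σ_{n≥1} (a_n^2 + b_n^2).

6*pi**2

Parseval: a_0^2/2 + Σ_{n≥1} (a_n^2+b_n^2) = 1/pi ∫_{-pi}^{pi} ψ(u)^2 du = 50 + 6*pi**2.
Subtract a_0^2/2 = 50: Σ (a_n^2+b_n^2) = 6*pi**2.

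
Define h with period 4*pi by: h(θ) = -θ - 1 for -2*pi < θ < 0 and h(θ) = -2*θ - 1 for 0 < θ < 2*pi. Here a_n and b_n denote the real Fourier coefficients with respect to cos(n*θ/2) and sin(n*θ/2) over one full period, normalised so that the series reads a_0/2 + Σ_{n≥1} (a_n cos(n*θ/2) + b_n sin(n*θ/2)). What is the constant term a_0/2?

-pi/2 - 1

a_0 = (1/(2*pi)) ∫_{-2*pi}^{2*pi} h(θ) dθ = (1/(2*pi)) · (-2*pi*(2 + pi)) = -pi - 2.
So the constant term a_0/2 = -pi/2 - 1.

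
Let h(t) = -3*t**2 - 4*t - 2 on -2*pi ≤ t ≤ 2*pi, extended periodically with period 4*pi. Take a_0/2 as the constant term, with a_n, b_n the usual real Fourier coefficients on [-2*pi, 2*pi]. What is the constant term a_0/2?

-4*pi**2 - 2

a_0 = (1/(2*pi)) ∫_{-2*pi}^{2*pi} h(t) dt = (1/(2*pi)) · (-16*pi**3 - 8*pi) = -8*pi**2 - 4.
So the constant term a_0/2 = -4*pi**2 - 2.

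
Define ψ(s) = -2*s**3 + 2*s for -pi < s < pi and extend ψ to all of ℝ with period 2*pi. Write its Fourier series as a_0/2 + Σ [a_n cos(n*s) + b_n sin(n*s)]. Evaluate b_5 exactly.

124/125 - 4*pi**2/5

b_5 = 1/pi ∫_{-pi}^{pi} ψ(s) sin(5*s) ds.
ψ is odd and sin(5*s) is odd, so the integrand is even and b_5 = 2/pi ∫_0^{pi} ψ(s) sin(5*s) ds.
Integrating by parts three times (tabular method), an antiderivative of (-2*s**3 + 2*s) sin(5*s) is 2*s**3*cos(5*s)/5 - 6*s**2*sin(5*s)/25 - 62*s*cos(5*s)/125 + 62*sin(5*s)/625; evaluating from 0 to pi: ∫_{0}^{pi} (-2*s**3 + 2*s) sin(5*s) ds = (2*pi*(31 - 25*pi**2)/125) - (0) = 2*pi*(31 - 25*pi**2)/125.
Hence b_5 = (2/pi)·(2*pi*(31 - 25*pi**2)/125) = 124/125 - 4*pi**2/5.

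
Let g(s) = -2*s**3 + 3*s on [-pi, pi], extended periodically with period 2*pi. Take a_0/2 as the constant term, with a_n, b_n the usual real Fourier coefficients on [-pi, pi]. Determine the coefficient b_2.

-6 + 2*pi**2

b_2 = 1/pi ∫_{-pi}^{pi} g(s) sin(2*s) ds.
g is odd and sin(2*s) is odd, so the integrand is even and b_2 = 2/pi ∫_0^{pi} g(s) sin(2*s) ds.
Integrating by parts three times (tabular method), an antiderivative of (-2*s**3 + 3*s) sin(2*s) is s**3*cos(2*s) - 3*s**2*sin(2*s)/2 - 3*s*cos(2*s) + 3*sin(2*s)/2; evaluating from 0 to pi: ∫_{0}^{pi} (-2*s**3 + 3*s) sin(2*s) ds = (pi*(-3 + pi**2)) - (0) = pi*(-3 + pi**2).
Hence b_2 = (2/pi)·(pi*(-3 + pi**2)) = -6 + 2*pi**2.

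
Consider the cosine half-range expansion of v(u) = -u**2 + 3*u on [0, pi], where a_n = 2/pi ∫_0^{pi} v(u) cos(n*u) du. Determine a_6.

a_6 = 2/pi ∫_0^{pi} (-u**2 + 3*u) cos(6*u) du.
Integrating by parts twice (tabular method), an antiderivative of (-u**2 + 3*u) cos(6*u) is -u**2*sin(6*u)/6 + u*sin(6*u)/2 - u*cos(6*u)/18 + sin(6*u)/108 + cos(6*u)/12; evaluating from 0 to pi: ∫_{0}^{pi} (-u**2 + 3*u) cos(6*u) du = (1/12 - pi/18) - (1/12) = -pi/18.
Hence a_6 = (2/pi)·(-pi/18) = -1/9.

-1/9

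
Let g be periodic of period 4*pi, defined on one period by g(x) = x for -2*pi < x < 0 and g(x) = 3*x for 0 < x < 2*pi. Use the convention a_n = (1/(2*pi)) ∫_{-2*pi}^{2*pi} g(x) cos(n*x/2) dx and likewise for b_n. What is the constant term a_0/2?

pi

a_0 = (1/(2*pi)) ∫_{-2*pi}^{2*pi} g(x) dx = (1/(2*pi)) · (4*pi**2) = 2*pi.
So the constant term a_0/2 = pi.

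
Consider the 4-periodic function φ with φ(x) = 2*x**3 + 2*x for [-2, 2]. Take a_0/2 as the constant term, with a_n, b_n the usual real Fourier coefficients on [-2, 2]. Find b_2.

b_2 = 1/2 ∫_{-2}^{2} φ(x) sin(pi*x) dx.
φ is odd and sin(pi*x) is odd, so the integrand is even and b_2 = ∫_0^{2} φ(x) sin(pi*x) dx.
Integrating by parts three times (tabular method), an antiderivative of (2*x**3 + 2*x) sin(pi*x) is -2*x**3*cos(pi*x)/pi + 6*x**2*sin(pi*x)/pi**2 - 2*x*cos(pi*x)/pi + 12*x*cos(pi*x)/pi**3 - 12*sin(pi*x)/pi**4 + 2*sin(pi*x)/pi**2; evaluating from 0 to 2: ∫_{0}^{2} (2*x**3 + 2*x) sin(pi*x) dx = (-20/pi + 24/pi**3) - (0) = -20/pi + 24/pi**3.
Hence b_2 = -20/pi + 24/pi**3.

-20/pi + 24/pi**3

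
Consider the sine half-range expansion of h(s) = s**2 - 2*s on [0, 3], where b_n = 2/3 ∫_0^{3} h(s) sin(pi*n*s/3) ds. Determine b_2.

-3/pi

b_2 = 2/3 ∫_0^{3} (s**2 - 2*s) sin(2*pi*s/3) ds.
Integrating by parts twice (tabular method), an antiderivative of (s**2 - 2*s) sin(2*pi*s/3) is -3*s**2*cos(2*pi*s/3)/(2*pi) + 9*s*sin(2*pi*s/3)/(2*pi**2) + 3*s*cos(2*pi*s/3)/pi - 9*sin(2*pi*s/3)/(2*pi**2) + 27*cos(2*pi*s/3)/(4*pi**3); evaluating from 0 to 3: ∫_{0}^{3} (s**2 - 2*s) sin(2*pi*s/3) ds = (9*(3 - 2*pi**2)/(4*pi**3)) - (27/(4*pi**3)) = -9/(2*pi).
Hence b_2 = (2/3)·(-9/(2*pi)) = -3/pi.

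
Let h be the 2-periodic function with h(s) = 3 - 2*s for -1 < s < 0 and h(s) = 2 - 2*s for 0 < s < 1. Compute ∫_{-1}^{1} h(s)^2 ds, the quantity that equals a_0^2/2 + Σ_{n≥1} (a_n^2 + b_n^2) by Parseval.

∫_{-1}^{1} h(s)^2 ds = 53/3.

53/3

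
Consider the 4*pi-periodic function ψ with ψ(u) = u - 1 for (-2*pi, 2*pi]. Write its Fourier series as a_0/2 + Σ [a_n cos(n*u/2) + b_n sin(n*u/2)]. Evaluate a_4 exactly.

a_4 = (1/(2*pi)) ∫_{-2*pi}^{2*pi} ψ(u) cos(2*u) du.
Integrating by parts (boundary term plus one more integral), an antiderivative of (u - 1) cos(2*u) is u*sin(2*u)/2 - sin(2*u)/2 + cos(2*u)/4; evaluating from -2*pi to 2*pi: ∫_{-2*pi}^{2*pi} (u - 1) cos(2*u) du = (1/4) - (1/4) = 0.
Hence a_4 = (1/(2*pi))·(0) = 0.

0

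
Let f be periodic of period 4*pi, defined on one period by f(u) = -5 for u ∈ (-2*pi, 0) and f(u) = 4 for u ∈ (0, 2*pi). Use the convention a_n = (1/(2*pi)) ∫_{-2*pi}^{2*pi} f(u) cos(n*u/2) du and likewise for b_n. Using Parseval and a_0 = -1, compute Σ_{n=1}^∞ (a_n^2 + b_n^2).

Parseval: a_0^2/2 + Σ_{n≥1} (a_n^2+b_n^2) = (1/(2*pi)) ∫_{-2*pi}^{2*pi} f(u)^2 du = 41.
Subtract a_0^2/2 = 1/2: Σ (a_n^2+b_n^2) = 81/2.

81/2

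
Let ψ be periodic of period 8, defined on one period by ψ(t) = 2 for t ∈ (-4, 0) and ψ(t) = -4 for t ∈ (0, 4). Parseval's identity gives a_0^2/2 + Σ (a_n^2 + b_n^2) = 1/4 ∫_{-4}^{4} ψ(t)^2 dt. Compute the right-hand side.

1/4 ∫_{-4}^{4} ψ(t)^2 dt = 1/4 · (80) = 20.

20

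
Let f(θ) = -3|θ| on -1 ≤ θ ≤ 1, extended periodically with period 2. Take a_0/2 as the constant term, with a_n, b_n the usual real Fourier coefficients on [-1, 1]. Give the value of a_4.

a_4 = ∫_{-1}^{1} f(θ) cos(4*pi*θ) dθ.
f is even and cos(4*pi*θ) is even, so the integrand is even and a_4 = 2 ∫_0^{1} f(θ) cos(4*pi*θ) dθ.
Integrating by parts (boundary term plus one more integral), an antiderivative of (-3*θ) cos(4*pi*θ) is -3*θ*sin(4*pi*θ)/(4*pi) - 3*cos(4*pi*θ)/(16*pi**2); evaluating from 0 to 1: ∫_{0}^{1} (-3*θ) cos(4*pi*θ) dθ = (-3/(16*pi**2)) - (-3/(16*pi**2)) = 0.
Hence a_4 = 2·(0) = 0.

0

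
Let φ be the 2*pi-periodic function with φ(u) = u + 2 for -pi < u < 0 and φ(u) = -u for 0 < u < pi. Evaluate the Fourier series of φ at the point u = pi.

1 - pi

At u = pi the one-sided limits are φ(pi^-) = -pi and φ(pi^+) = 2 - pi.
By Dirichlet's theorem the series converges to their average, [(-pi) + (2 - pi)]/2 = 1 - pi.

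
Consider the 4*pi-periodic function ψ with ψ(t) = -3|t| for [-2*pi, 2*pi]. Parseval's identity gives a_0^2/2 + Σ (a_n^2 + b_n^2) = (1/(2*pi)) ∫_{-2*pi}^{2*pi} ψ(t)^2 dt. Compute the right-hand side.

(1/(2*pi)) ∫_{-2*pi}^{2*pi} ψ(t)^2 dt = (1/(2*pi)) · (48*pi**3) = 24*pi**2.

24*pi**2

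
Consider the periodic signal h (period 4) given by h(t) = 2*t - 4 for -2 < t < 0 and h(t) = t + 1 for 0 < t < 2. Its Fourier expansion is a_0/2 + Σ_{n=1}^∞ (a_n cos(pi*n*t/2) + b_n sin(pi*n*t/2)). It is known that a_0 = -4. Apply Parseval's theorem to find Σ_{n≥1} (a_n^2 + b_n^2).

Parseval: a_0^2/2 + Σ_{n≥1} (a_n^2+b_n^2) = 1/2 ∫_{-2}^{2} h(t)^2 dt = 125/3.
Subtract a_0^2/2 = 8: Σ (a_n^2+b_n^2) = 101/3.

101/3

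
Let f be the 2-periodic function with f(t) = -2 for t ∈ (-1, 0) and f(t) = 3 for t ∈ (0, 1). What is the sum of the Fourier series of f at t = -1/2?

f is continuous at t = -1/2 with value -2, so the series converges to -2 there.

-2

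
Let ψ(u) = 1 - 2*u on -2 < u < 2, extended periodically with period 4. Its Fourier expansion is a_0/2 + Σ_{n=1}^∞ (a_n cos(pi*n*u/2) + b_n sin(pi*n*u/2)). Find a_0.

a_0 = 1/2 ∫_{-2}^{2} ψ(u) du = 1/2 · (4) = 2.

2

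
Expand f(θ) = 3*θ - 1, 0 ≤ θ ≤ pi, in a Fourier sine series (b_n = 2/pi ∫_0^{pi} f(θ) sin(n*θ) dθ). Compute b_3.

2 - 4/(3*pi)

b_3 = 2/pi ∫_0^{pi} (3*θ - 1) sin(3*θ) dθ.
Integrating by parts (boundary term plus one more integral), an antiderivative of (3*θ - 1) sin(3*θ) is -θ*cos(3*θ) + sin(3*θ)/3 + cos(3*θ)/3; evaluating from 0 to pi: ∫_{0}^{pi} (3*θ - 1) sin(3*θ) dθ = (-1/3 + pi) - (1/3) = -2/3 + pi.
Hence b_3 = (2/pi)·(-2/3 + pi) = 2 - 4/(3*pi).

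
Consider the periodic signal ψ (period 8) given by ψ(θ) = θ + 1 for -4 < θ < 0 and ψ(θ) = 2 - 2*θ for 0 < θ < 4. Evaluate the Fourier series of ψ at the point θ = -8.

θ = -8 differs from θ = 0 by -1 full period(s), and the series is 8-periodic.
At θ = 0 the one-sided limits are ψ(0^-) = 1 and ψ(0^+) = 2.
By Dirichlet's theorem the series converges to their average, [(1) + (2)]/2 = 3/2.

3/2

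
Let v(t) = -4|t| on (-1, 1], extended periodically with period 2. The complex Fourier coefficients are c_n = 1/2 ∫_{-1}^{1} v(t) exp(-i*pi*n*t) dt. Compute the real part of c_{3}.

Since v is real-valued, Re(c_{3}) = 1/2 ∫_{-1}^{1} v(t) cos(3*pi*t) dt = a_{3}/2.
v is even and cos(3*pi*t) is even, so the integrand is even: ∫_{-1}^{1} v(t) cos(3*pi*t) dt = 2∫_0^{1} v(t) cos(3*pi*t) dt.
Integrating by parts (boundary term plus one more integral), an antiderivative of (-4*t) cos(3*pi*t) is -4*t*sin(3*pi*t)/(3*pi) - 4*cos(3*pi*t)/(9*pi**2); evaluating from 0 to 1: ∫_{0}^{1} (-4*t) cos(3*pi*t) dt = (4/(9*pi**2)) - (-4/(9*pi**2)) = 8/(9*pi**2).
So ∫_{-1}^{1} v(t) cos(3*pi*t) dt = 16/(9*pi**2).
Hence Re(c_{3}) = (1/2)·(16/(9*pi**2)) = 8/(9*pi**2).

8/(9*pi**2)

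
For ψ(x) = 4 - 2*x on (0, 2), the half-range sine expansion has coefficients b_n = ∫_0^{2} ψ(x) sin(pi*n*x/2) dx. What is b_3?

b_3 = ∫_0^{2} (4 - 2*x) sin(3*pi*x/2) dx.
Integrating by parts (boundary term plus one more integral), an antiderivative of (4 - 2*x) sin(3*pi*x/2) is 4*x*cos(3*pi*x/2)/(3*pi) - 8*sin(3*pi*x/2)/(9*pi**2) - 8*cos(3*pi*x/2)/(3*pi); evaluating from 0 to 2: ∫_{0}^{2} (4 - 2*x) sin(3*pi*x/2) dx = (0) - (-8/(3*pi)) = 8/(3*pi).
Hence b_3 = 8/(3*pi).

8/(3*pi)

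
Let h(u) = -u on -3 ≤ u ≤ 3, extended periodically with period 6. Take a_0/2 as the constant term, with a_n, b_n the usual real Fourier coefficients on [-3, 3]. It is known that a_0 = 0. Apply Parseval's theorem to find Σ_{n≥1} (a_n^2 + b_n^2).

6

Parseval: a_0^2/2 + Σ_{n≥1} (a_n^2+b_n^2) = 1/3 ∫_{-3}^{3} h(u)^2 du = 6.
Subtract a_0^2/2 = 0: Σ (a_n^2+b_n^2) = 6.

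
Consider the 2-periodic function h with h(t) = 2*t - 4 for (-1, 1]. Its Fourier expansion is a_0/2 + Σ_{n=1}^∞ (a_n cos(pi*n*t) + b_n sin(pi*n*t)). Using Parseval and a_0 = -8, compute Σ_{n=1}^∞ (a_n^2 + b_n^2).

Parseval: a_0^2/2 + Σ_{n≥1} (a_n^2+b_n^2) = ∫_{-1}^{1} h(t)^2 dt = 104/3.
Subtract a_0^2/2 = 32: Σ (a_n^2+b_n^2) = 8/3.

8/3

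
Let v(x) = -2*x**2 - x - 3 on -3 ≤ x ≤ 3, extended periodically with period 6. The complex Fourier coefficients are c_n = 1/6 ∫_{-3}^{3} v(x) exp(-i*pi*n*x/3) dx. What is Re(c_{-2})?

Since v is real-valued, Re(c_{-2}) = 1/6 ∫_{-3}^{3} v(x) cos(-2*pi*x/3) dx = a_{2}/2.
Integrating by parts twice (tabular method), an antiderivative of (-2*x**2 - x - 3) cos(-2*pi*x/3) is -3*x**2*sin(2*pi*x/3)/pi - 3*x*sin(2*pi*x/3)/(2*pi) - 9*x*cos(2*pi*x/3)/pi**2 - 9*sin(2*pi*x/3)/(2*pi) + 27*sin(2*pi*x/3)/(2*pi**3) - 9*cos(2*pi*x/3)/(4*pi**2); evaluating from -3 to 3: ∫_{-3}^{3} (-2*x**2 - x - 3) cos(-2*pi*x/3) dx = (-117/(4*pi**2)) - (99/(4*pi**2)) = -54/pi**2.
Hence Re(c_{-2}) = (1/6)·(-54/pi**2) = -9/pi**2.

-9/pi**2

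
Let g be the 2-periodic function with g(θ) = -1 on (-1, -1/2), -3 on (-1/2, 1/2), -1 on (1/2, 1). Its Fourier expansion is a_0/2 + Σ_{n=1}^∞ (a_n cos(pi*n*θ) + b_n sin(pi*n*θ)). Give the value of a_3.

a_3 = ∫_{-1}^{1} g(θ) cos(3*pi*θ) dθ.
g is even and cos(3*pi*θ) is even, so the integrand is even and a_3 = 2 ∫_0^{1} g(θ) cos(3*pi*θ) dθ.
Split the integral at the breakpoints.
Directly, an antiderivative of (-3) cos(3*pi*θ) is -sin(3*pi*θ)/pi; evaluating from 0 to 1/2: ∫_{0}^{1/2} (-3) cos(3*pi*θ) dθ = (1/pi) - (0) = 1/pi.
Directly, an antiderivative of (-1) cos(3*pi*θ) is -sin(3*pi*θ)/(3*pi); evaluating from 1/2 to 1: ∫_{1/2}^{1} (-1) cos(3*pi*θ) dθ = (0) - (1/(3*pi)) = -1/(3*pi).
Summing the pieces and multiplying by 2 gives a_3 = 4/(3*pi).

4/(3*pi)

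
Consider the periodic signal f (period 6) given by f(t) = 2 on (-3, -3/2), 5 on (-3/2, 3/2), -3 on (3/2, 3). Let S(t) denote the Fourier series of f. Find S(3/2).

1

At t = 3/2 the one-sided limits are f(3/2^-) = 5 and f(3/2^+) = -3.
By Dirichlet's theorem the series converges to their average, [(5) + (-3)]/2 = 1.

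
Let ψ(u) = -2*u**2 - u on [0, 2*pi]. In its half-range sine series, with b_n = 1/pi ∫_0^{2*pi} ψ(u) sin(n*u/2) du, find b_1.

b_1 = 1/pi ∫_0^{2*pi} (-2*u**2 - u) sin(u/2) du.
Integrating by parts twice (tabular method), an antiderivative of (-2*u**2 - u) sin(u/2) is 4*u**2*cos(u/2) - 16*u*sin(u/2) + 2*u*cos(u/2) - 4*sin(u/2) - 32*cos(u/2); evaluating from 0 to 2*pi: ∫_{0}^{2*pi} (-2*u**2 - u) sin(u/2) du = (-16*pi**2 - 4*pi + 32) - (-32) = -16*pi**2 - 4*pi + 64.
Hence b_1 = (1/pi)·(-16*pi**2 - 4*pi + 64) = -16*pi - 4 + 64/pi.

-16*pi - 4 + 64/pi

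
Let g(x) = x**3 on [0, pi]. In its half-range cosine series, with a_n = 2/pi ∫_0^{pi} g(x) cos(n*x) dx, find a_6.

pi/6

a_6 = 2/pi ∫_0^{pi} (x**3) cos(6*x) dx.
Integrating by parts three times (tabular method), an antiderivative of (x**3) cos(6*x) is x**3*sin(6*x)/6 + x**2*cos(6*x)/12 - x*sin(6*x)/36 - cos(6*x)/216; evaluating from 0 to pi: ∫_{0}^{pi} (x**3) cos(6*x) dx = (-1/216 + pi**2/12) - (-1/216) = pi**2/12.
Hence a_6 = (2/pi)·(pi**2/12) = pi/6.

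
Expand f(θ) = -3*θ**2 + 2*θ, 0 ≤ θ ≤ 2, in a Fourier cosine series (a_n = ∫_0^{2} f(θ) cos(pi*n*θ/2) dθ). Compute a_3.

32/(9*pi**2)

a_3 = ∫_0^{2} (-3*θ**2 + 2*θ) cos(3*pi*θ/2) dθ.
Integrating by parts twice (tabular method), an antiderivative of (-3*θ**2 + 2*θ) cos(3*pi*θ/2) is -2*θ**2*sin(3*pi*θ/2)/pi + 4*θ*sin(3*pi*θ/2)/(3*pi) - 8*θ*cos(3*pi*θ/2)/(3*pi**2) + 16*sin(3*pi*θ/2)/(9*pi**3) + 8*cos(3*pi*θ/2)/(9*pi**2); evaluating from 0 to 2: ∫_{0}^{2} (-3*θ**2 + 2*θ) cos(3*pi*θ/2) dθ = (40/(9*pi**2)) - (8/(9*pi**2)) = 32/(9*pi**2).
Hence a_3 = 32/(9*pi**2).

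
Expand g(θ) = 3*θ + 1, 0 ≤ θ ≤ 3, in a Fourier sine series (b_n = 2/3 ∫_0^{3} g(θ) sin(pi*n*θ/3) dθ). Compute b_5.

22/(5*pi)

b_5 = 2/3 ∫_0^{3} (3*θ + 1) sin(5*pi*θ/3) dθ.
Integrating by parts (boundary term plus one more integral), an antiderivative of (3*θ + 1) sin(5*pi*θ/3) is -9*θ*cos(5*pi*θ/3)/(5*pi) + 27*sin(5*pi*θ/3)/(25*pi**2) - 3*cos(5*pi*θ/3)/(5*pi); evaluating from 0 to 3: ∫_{0}^{3} (3*θ + 1) sin(5*pi*θ/3) dθ = (6/pi) - (-3/(5*pi)) = 33/(5*pi).
Hence b_5 = (2/3)·(33/(5*pi)) = 22/(5*pi).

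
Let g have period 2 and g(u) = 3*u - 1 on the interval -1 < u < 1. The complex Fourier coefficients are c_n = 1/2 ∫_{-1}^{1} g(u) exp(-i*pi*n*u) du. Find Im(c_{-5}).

3/(5*pi)

Since g is real-valued, Im(c_{-5}) = -1/2 ∫_{-1}^{1} g(u) sin(-5*pi*u) du = b_{5}/2.
Integrating by parts (boundary term plus one more integral), an antiderivative of (3*u - 1) sin(-5*pi*u) is 3*u*cos(5*pi*u)/(5*pi) - 3*sin(5*pi*u)/(25*pi**2) - cos(5*pi*u)/(5*pi); evaluating from -1 to 1: ∫_{-1}^{1} (3*u - 1) sin(-5*pi*u) du = (-2/(5*pi)) - (4/(5*pi)) = -6/(5*pi).
Hence Im(c_{-5}) = (-1/2)·(-6/(5*pi)) = 3/(5*pi).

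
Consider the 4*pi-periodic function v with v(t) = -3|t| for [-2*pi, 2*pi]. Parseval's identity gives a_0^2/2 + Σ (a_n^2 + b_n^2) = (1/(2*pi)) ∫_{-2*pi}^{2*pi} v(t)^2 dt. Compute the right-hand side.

(1/(2*pi)) ∫_{-2*pi}^{2*pi} v(t)^2 dt = (1/(2*pi)) · (48*pi**3) = 24*pi**2.

24*pi**2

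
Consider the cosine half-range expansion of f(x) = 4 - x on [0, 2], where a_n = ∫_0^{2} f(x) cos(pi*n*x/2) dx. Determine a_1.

8/pi**2

a_1 = ∫_0^{2} (4 - x) cos(pi*x/2) dx.
Integrating by parts (boundary term plus one more integral), an antiderivative of (4 - x) cos(pi*x/2) is -2*x*sin(pi*x/2)/pi + 8*sin(pi*x/2)/pi - 4*cos(pi*x/2)/pi**2; evaluating from 0 to 2: ∫_{0}^{2} (4 - x) cos(pi*x/2) dx = (4/pi**2) - (-4/pi**2) = 8/pi**2.
Hence a_1 = 8/pi**2.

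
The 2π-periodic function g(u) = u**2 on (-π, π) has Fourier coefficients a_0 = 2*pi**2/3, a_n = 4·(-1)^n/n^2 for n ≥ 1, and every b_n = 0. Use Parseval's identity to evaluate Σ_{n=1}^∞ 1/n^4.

pi**4/90

Parseval: a_0^2/2 + Σ a_n^2 = (1/π) ∫_{-π}^{π} g(u)^2 du = 2*pi**4/5.
Subtract a_0^2/2 = 2*pi**4/9: Σ a_n^2 = 8*pi**4/45.
Since a_n^2 = 16/n^4, Σ 1/n^4 = pi**4/90.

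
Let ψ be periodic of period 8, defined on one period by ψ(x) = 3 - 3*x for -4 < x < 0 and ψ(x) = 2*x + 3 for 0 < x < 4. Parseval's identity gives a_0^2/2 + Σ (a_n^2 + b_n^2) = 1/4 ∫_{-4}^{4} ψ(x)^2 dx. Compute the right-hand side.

1/4 ∫_{-4}^{4} ψ(x)^2 dx = 1/4 · (1768/3) = 442/3.

442/3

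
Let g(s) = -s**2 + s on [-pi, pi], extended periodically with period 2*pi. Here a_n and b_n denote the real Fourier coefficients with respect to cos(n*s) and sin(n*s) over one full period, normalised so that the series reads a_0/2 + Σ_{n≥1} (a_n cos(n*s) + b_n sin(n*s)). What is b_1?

b_1 = 1/pi ∫_{-pi}^{pi} g(s) sin(s) ds.
Integrating by parts twice (tabular method), an antiderivative of (-s**2 + s) sin(s) is s**2*cos(s) - 2*s*sin(s) - s*cos(s) + sin(s) - 2*cos(s); evaluating from -pi to pi: ∫_{-pi}^{pi} (-s**2 + s) sin(s) ds = (-pi**2 + 2 + pi) - (-pi**2 - pi + 2) = 2*pi.
Hence b_1 = (1/pi)·(2*pi) = 2.

2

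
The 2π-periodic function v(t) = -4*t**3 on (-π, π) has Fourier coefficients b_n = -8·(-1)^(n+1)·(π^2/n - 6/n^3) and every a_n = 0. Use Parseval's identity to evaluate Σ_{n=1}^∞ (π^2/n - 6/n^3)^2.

Parseval: Σ b_n^2 = (1/π) ∫_{-π}^{π} v(t)^2 dt = 32*pi**6/7.
b_n^2 = 64·(π^2/n - 6/n^3)^2, so the sum equals (32*pi**6/7)/64 = pi**6/14.

pi**6/14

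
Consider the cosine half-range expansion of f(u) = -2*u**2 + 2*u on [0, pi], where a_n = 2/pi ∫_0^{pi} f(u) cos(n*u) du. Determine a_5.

8*(-1 + pi)/(25*pi)

a_5 = 2/pi ∫_0^{pi} (-2*u**2 + 2*u) cos(5*u) du.
Integrating by parts twice (tabular method), an antiderivative of (-2*u**2 + 2*u) cos(5*u) is -2*u**2*sin(5*u)/5 + 2*u*sin(5*u)/5 - 4*u*cos(5*u)/25 + 4*sin(5*u)/125 + 2*cos(5*u)/25; evaluating from 0 to pi: ∫_{0}^{pi} (-2*u**2 + 2*u) cos(5*u) du = (-2/25 + 4*pi/25) - (2/25) = -4/25 + 4*pi/25.
Hence a_5 = (2/pi)·(-4/25 + 4*pi/25) = 8*(-1 + pi)/(25*pi).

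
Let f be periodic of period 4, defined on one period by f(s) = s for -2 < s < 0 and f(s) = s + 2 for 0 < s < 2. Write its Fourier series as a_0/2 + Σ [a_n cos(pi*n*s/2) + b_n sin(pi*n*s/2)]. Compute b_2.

-2/pi

b_2 = 1/2 ∫_{-2}^{2} f(s) sin(pi*s) ds.
Split the integral at the breakpoints.
Integrating by parts (boundary term plus one more integral), an antiderivative of (s) sin(pi*s) is -s*cos(pi*s)/pi + sin(pi*s)/pi**2; evaluating from -2 to 0: ∫_{-2}^{0} (s) sin(pi*s) ds = (0) - (2/pi) = -2/pi.
Integrating by parts (boundary term plus one more integral), an antiderivative of (s + 2) sin(pi*s) is -s*cos(pi*s)/pi + sin(pi*s)/pi**2 - 2*cos(pi*s)/pi; evaluating from 0 to 2: ∫_{0}^{2} (s + 2) sin(pi*s) ds = (-4/pi) - (-2/pi) = -2/pi.
Summing the pieces and multiplying by (1/2) gives b_2 = -2/pi.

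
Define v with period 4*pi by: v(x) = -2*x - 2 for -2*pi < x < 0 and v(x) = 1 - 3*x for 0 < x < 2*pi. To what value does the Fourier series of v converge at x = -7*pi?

1 - 3*pi

x = -7*pi differs from x = pi by -2 full period(s), and the series is 4*pi-periodic.
v is continuous at x = pi with value 1 - 3*pi, so the series converges to 1 - 3*pi there.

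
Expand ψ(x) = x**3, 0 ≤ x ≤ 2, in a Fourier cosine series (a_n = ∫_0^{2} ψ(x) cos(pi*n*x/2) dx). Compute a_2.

12/pi**2

a_2 = ∫_0^{2} (x**3) cos(pi*x) dx.
Integrating by parts three times (tabular method), an antiderivative of (x**3) cos(pi*x) is x**3*sin(pi*x)/pi + 3*x**2*cos(pi*x)/pi**2 - 6*x*sin(pi*x)/pi**3 - 6*cos(pi*x)/pi**4; evaluating from 0 to 2: ∫_{0}^{2} (x**3) cos(pi*x) dx = (6*(-1 + 2*pi**2)/pi**4) - (-6/pi**4) = 12/pi**2.
Hence a_2 = 12/pi**2.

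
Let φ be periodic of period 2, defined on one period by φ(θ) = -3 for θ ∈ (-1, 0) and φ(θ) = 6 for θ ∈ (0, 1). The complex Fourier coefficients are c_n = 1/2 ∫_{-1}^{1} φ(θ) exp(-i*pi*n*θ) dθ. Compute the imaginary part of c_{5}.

-9/(5*pi)

Since φ is real-valued, Im(c_{5}) = -1/2 ∫_{-1}^{1} φ(θ) sin(5*pi*θ) dθ = -b_{5}/2.
Split the integral at the breakpoints.
Directly, an antiderivative of (-3) sin(5*pi*θ) is 3*cos(5*pi*θ)/(5*pi); evaluating from -1 to 0: ∫_{-1}^{0} (-3) sin(5*pi*θ) dθ = (3/(5*pi)) - (-3/(5*pi)) = 6/(5*pi).
Directly, an antiderivative of (6) sin(5*pi*θ) is -6*cos(5*pi*θ)/(5*pi); evaluating from 0 to 1: ∫_{0}^{1} (6) sin(5*pi*θ) dθ = (6/(5*pi)) - (-6/(5*pi)) = 12/(5*pi).
So ∫_{-1}^{1} φ(θ) sin(5*pi*θ) dθ = 18/(5*pi).
Hence Im(c_{5}) = (-1/2)·(18/(5*pi)) = -9/(5*pi).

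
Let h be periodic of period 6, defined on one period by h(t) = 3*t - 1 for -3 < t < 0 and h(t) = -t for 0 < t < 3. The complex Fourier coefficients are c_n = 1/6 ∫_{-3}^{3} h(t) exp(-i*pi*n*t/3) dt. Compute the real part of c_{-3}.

4/(3*pi**2)

Since h is real-valued, Re(c_{-3}) = 1/6 ∫_{-3}^{3} h(t) cos(-pi*t) dt = a_{3}/2.
Split the integral at the breakpoints.
Integrating by parts (boundary term plus one more integral), an antiderivative of (3*t - 1) cos(-pi*t) is 3*t*sin(pi*t)/pi - sin(pi*t)/pi + 3*cos(pi*t)/pi**2; evaluating from -3 to 0: ∫_{-3}^{0} (3*t - 1) cos(-pi*t) dt = (3/pi**2) - (-3/pi**2) = 6/pi**2.
Integrating by parts (boundary term plus one more integral), an antiderivative of (-t) cos(-pi*t) is -t*sin(pi*t)/pi - cos(pi*t)/pi**2; evaluating from 0 to 3: ∫_{0}^{3} (-t) cos(-pi*t) dt = (pi**(-2)) - (-1/pi**2) = 2/pi**2.
So ∫_{-3}^{3} h(t) cos(-pi*t) dt = 8/pi**2.
Hence Re(c_{-3}) = (1/6)·(8/pi**2) = 4/(3*pi**2).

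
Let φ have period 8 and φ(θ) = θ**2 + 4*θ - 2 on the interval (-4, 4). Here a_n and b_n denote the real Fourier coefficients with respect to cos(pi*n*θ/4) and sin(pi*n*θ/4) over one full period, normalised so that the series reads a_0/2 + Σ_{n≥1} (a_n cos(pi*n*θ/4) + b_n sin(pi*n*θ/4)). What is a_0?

a_0 = 1/4 ∫_{-4}^{4} φ(θ) dθ = 1/4 · (80/3) = 20/3.

20/3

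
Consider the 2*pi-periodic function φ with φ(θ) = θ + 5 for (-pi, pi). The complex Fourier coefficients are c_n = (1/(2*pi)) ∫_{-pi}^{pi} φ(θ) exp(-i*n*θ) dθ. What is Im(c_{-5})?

Since φ is real-valued, Im(c_{-5}) = -(1/(2*pi)) ∫_{-pi}^{pi} φ(θ) sin(-5*θ) dθ = b_{5}/2.
Integrating by parts (boundary term plus one more integral), an antiderivative of (θ + 5) sin(-5*θ) is θ*cos(5*θ)/5 - sin(5*θ)/25 + cos(5*θ); evaluating from -pi to pi: ∫_{-pi}^{pi} (θ + 5) sin(-5*θ) dθ = (-1 - pi/5) - (-1 + pi/5) = -2*pi/5.
Hence Im(c_{-5}) = (-1/(2*pi))·(-2*pi/5) = 1/5.

1/5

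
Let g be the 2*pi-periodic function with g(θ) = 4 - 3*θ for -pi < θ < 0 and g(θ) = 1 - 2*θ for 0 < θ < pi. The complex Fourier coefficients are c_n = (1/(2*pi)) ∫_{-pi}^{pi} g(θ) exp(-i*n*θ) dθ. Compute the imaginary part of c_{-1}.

Since g is real-valued, Im(c_{-1}) = -(1/(2*pi)) ∫_{-pi}^{pi} g(θ) sin(-θ) dθ = b_{1}/2.
Split the integral at the breakpoints.
Integrating by parts (boundary term plus one more integral), an antiderivative of (4 - 3*θ) sin(-θ) is -3*θ*cos(θ) + 3*sin(θ) + 4*cos(θ); evaluating from -pi to 0: ∫_{-pi}^{0} (4 - 3*θ) sin(-θ) dθ = (4) - (-3*pi - 4) = 8 + 3*pi.
Integrating by parts (boundary term plus one more integral), an antiderivative of (1 - 2*θ) sin(-θ) is -2*θ*cos(θ) + 2*sin(θ) + cos(θ); evaluating from 0 to pi: ∫_{0}^{pi} (1 - 2*θ) sin(-θ) dθ = (-1 + 2*pi) - (1) = -2 + 2*pi.
So ∫_{-pi}^{pi} g(θ) sin(-θ) dθ = 6 + 5*pi.
Hence Im(c_{-1}) = (-1/(2*pi))·(6 + 5*pi) = -5/2 - 3/pi.

-5/2 - 3/pi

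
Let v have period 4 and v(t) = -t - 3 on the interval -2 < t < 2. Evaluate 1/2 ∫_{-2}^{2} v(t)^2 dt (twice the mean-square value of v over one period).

62/3

1/2 ∫_{-2}^{2} v(t)^2 dt = 1/2 · (124/3) = 62/3.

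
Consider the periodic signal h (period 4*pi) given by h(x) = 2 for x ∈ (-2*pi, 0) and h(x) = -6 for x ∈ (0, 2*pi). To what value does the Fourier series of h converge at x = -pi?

h is continuous at x = -pi with value 2, so the series converges to 2 there.

2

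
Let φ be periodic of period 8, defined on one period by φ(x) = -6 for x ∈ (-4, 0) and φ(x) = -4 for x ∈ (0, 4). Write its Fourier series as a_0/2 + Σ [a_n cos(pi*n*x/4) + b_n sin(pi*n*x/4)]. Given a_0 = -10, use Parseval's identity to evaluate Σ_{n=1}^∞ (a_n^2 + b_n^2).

Parseval: a_0^2/2 + Σ_{n≥1} (a_n^2+b_n^2) = 1/4 ∫_{-4}^{4} φ(x)^2 dx = 52.
Subtract a_0^2/2 = 50: Σ (a_n^2+b_n^2) = 2.

2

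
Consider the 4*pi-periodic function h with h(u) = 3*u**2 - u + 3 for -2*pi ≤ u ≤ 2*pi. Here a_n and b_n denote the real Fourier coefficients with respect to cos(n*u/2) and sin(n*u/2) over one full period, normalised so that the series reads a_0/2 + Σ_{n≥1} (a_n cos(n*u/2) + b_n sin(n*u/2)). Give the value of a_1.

-48

a_1 = (1/(2*pi)) ∫_{-2*pi}^{2*pi} h(u) cos(u/2) du.
Integrating by parts twice (tabular method), an antiderivative of (3*u**2 - u + 3) cos(u/2) is 6*u**2*sin(u/2) - 2*u*sin(u/2) + 24*u*cos(u/2) - 42*sin(u/2) - 4*cos(u/2); evaluating from -2*pi to 2*pi: ∫_{-2*pi}^{2*pi} (3*u**2 - u + 3) cos(u/2) du = (4 - 48*pi) - (4 + 48*pi) = -96*pi.
Hence a_1 = (1/(2*pi))·(-96*pi) = -48.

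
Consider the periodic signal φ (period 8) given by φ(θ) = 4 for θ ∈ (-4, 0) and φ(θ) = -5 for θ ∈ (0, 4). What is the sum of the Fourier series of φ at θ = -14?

θ = -14 differs from θ = 2 by -2 full period(s), and the series is 8-periodic.
φ is continuous at θ = 2 with value -5, so the series converges to -5 there.

-5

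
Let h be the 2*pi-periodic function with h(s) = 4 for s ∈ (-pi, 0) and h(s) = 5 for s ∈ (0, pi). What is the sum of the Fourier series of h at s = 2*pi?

9/2

s = 2*pi differs from s = 0 by 1 full period(s), and the series is 2*pi-periodic.
At s = 0 the one-sided limits are h(0^-) = 4 and h(0^+) = 5.
By Dirichlet's theorem the series converges to their average, [(4) + (5)]/2 = 9/2.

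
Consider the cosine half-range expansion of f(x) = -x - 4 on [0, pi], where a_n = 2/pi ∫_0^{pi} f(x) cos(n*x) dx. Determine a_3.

a_3 = 2/pi ∫_0^{pi} (-x - 4) cos(3*x) dx.
Integrating by parts (boundary term plus one more integral), an antiderivative of (-x - 4) cos(3*x) is -x*sin(3*x)/3 - 4*sin(3*x)/3 - cos(3*x)/9; evaluating from 0 to pi: ∫_{0}^{pi} (-x - 4) cos(3*x) dx = (1/9) - (-1/9) = 2/9.
Hence a_3 = (2/pi)·(2/9) = 4/(9*pi).

4/(9*pi)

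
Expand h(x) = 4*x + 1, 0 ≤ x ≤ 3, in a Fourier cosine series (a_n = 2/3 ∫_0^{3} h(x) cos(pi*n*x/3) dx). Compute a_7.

a_7 = 2/3 ∫_0^{3} (4*x + 1) cos(7*pi*x/3) dx.
Integrating by parts (boundary term plus one more integral), an antiderivative of (4*x + 1) cos(7*pi*x/3) is 12*x*sin(7*pi*x/3)/(7*pi) + 3*sin(7*pi*x/3)/(7*pi) + 36*cos(7*pi*x/3)/(49*pi**2); evaluating from 0 to 3: ∫_{0}^{3} (4*x + 1) cos(7*pi*x/3) dx = (-36/(49*pi**2)) - (36/(49*pi**2)) = -72/(49*pi**2).
Hence a_7 = (2/3)·(-72/(49*pi**2)) = -48/(49*pi**2).

-48/(49*pi**2)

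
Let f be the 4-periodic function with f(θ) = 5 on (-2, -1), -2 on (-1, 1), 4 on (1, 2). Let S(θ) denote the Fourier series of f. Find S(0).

-2

f is continuous at θ = 0 with value -2, so the series converges to -2 there.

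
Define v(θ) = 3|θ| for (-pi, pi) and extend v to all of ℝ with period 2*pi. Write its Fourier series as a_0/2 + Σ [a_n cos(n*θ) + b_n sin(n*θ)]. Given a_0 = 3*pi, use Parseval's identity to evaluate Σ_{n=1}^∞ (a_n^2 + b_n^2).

3*pi**2/2

Parseval: a_0^2/2 + Σ_{n≥1} (a_n^2+b_n^2) = 1/pi ∫_{-pi}^{pi} v(θ)^2 dθ = 6*pi**2.
Subtract a_0^2/2 = 9*pi**2/2: Σ (a_n^2+b_n^2) = 3*pi**2/2.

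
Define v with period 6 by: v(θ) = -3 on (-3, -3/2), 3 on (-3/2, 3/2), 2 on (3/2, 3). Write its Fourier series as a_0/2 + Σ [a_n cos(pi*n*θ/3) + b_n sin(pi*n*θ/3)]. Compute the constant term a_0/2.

5/4

a_0 = 1/3 ∫_{-3}^{3} v(θ) dθ = 1/3 · (15/2) = 5/2.
So the constant term a_0/2 = 5/4.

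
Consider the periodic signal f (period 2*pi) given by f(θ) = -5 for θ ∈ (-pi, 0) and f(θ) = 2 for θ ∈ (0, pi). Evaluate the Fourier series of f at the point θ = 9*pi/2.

θ = 9*pi/2 differs from θ = pi/2 by 2 full period(s), and the series is 2*pi-periodic.
f is continuous at θ = pi/2 with value 2, so the series converges to 2 there.

2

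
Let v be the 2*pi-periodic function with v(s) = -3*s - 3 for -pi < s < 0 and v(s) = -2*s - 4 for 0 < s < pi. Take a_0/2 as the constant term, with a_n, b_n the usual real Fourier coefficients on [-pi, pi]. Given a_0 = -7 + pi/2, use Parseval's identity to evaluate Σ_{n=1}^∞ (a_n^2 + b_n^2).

Parseval: a_0^2/2 + Σ_{n≥1} (a_n^2+b_n^2) = 1/pi ∫_{-pi}^{pi} v(s)^2 ds = -pi + 25 + 13*pi**2/3.
Subtract a_0^2/2 = (14 - pi)**2/8: Σ (a_n^2+b_n^2) = 1/2 + 5*pi/2 + 101*pi**2/24.

1/2 + 5*pi/2 + 101*pi**2/24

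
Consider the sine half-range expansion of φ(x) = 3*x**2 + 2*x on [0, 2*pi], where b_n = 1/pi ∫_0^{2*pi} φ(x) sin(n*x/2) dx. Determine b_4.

b_4 = 1/pi ∫_0^{2*pi} (3*x**2 + 2*x) sin(2*x) dx.
Integrating by parts twice (tabular method), an antiderivative of (3*x**2 + 2*x) sin(2*x) is -3*x**2*cos(2*x)/2 + 3*x*sin(2*x)/2 - x*cos(2*x) + sin(2*x)/2 + 3*cos(2*x)/4; evaluating from 0 to 2*pi: ∫_{0}^{2*pi} (3*x**2 + 2*x) sin(2*x) dx = (-6*pi**2 - 2*pi + 3/4) - (3/4) = -2*pi*(1 + 3*pi).
Hence b_4 = (1/pi)·(-2*pi*(1 + 3*pi)) = -6*pi - 2.

-6*pi - 2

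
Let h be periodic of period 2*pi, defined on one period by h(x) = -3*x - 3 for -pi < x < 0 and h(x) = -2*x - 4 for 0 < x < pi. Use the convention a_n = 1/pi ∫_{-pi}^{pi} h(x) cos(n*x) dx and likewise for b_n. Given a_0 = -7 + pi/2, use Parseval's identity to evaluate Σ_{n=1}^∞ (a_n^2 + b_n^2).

1/2 + 5*pi/2 + 101*pi**2/24

Parseval: a_0^2/2 + Σ_{n≥1} (a_n^2+b_n^2) = 1/pi ∫_{-pi}^{pi} h(x)^2 dx = -pi + 25 + 13*pi**2/3.
Subtract a_0^2/2 = (14 - pi)**2/8: Σ (a_n^2+b_n^2) = 1/2 + 5*pi/2 + 101*pi**2/24.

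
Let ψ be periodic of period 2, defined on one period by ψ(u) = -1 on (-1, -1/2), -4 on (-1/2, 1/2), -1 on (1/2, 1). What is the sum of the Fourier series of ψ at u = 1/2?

At u = 1/2 the one-sided limits are ψ(1/2^-) = -4 and ψ(1/2^+) = -1.
By Dirichlet's theorem the series converges to their average, [(-4) + (-1)]/2 = -5/2.

-5/2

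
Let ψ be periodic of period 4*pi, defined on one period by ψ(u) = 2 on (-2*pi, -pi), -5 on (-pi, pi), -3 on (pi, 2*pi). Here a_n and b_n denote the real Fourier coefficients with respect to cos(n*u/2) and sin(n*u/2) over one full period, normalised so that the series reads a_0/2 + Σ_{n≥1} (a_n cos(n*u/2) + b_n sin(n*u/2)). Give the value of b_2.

b_2 = (1/(2*pi)) ∫_{-2*pi}^{2*pi} ψ(u) sin(u) du.
Split the integral at the breakpoints.
Directly, an antiderivative of (2) sin(u) is -2*cos(u); evaluating from -2*pi to -pi: ∫_{-2*pi}^{-pi} (2) sin(u) du = (2) - (-2) = 4.
Directly, an antiderivative of (-5) sin(u) is 5*cos(u); evaluating from -pi to pi: ∫_{-pi}^{pi} (-5) sin(u) du = (-5) - (-5) = 0.
Directly, an antiderivative of (-3) sin(u) is 3*cos(u); evaluating from pi to 2*pi: ∫_{pi}^{2*pi} (-3) sin(u) du = (3) - (-3) = 6.
Summing the pieces and multiplying by (1/(2*pi)) gives b_2 = 5/pi.

5/pi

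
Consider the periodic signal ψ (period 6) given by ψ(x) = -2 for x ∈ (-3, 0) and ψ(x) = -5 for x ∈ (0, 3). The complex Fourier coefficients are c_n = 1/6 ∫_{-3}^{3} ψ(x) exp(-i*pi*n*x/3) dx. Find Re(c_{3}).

0

Since ψ is real-valued, Re(c_{3}) = 1/6 ∫_{-3}^{3} ψ(x) cos(pi*x) dx = a_{3}/2.
Split the integral at the breakpoints.
Directly, an antiderivative of (-2) cos(pi*x) is -2*sin(pi*x)/pi; evaluating from -3 to 0: ∫_{-3}^{0} (-2) cos(pi*x) dx = (0) - (0) = 0.
Directly, an antiderivative of (-5) cos(pi*x) is -5*sin(pi*x)/pi; evaluating from 0 to 3: ∫_{0}^{3} (-5) cos(pi*x) dx = (0) - (0) = 0.
So ∫_{-3}^{3} ψ(x) cos(pi*x) dx = 0.
Hence Re(c_{3}) = (1/6)·(0) = 0.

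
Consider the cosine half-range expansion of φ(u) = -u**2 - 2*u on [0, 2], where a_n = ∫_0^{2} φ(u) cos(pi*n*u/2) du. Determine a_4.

-1/pi**2

a_4 = ∫_0^{2} (-u**2 - 2*u) cos(2*pi*u) du.
Integrating by parts twice (tabular method), an antiderivative of (-u**2 - 2*u) cos(2*pi*u) is -u**2*sin(2*pi*u)/(2*pi) - u*sin(2*pi*u)/pi - u*cos(2*pi*u)/(2*pi**2) + sin(2*pi*u)/(4*pi**3) - cos(2*pi*u)/(2*pi**2); evaluating from 0 to 2: ∫_{0}^{2} (-u**2 - 2*u) cos(2*pi*u) du = (-3/(2*pi**2)) - (-1/(2*pi**2)) = -1/pi**2.
Hence a_4 = -1/pi**2.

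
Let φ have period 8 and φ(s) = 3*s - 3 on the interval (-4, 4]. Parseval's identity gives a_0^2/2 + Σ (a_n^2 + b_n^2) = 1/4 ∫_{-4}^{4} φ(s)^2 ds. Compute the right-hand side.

114

1/4 ∫_{-4}^{4} φ(s)^2 ds = 1/4 · (456) = 114.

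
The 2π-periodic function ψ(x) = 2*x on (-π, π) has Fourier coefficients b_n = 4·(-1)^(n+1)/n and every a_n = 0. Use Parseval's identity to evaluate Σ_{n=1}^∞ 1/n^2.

Parseval: Σ b_n^2 = (1/π) ∫_{-π}^{π} ψ(x)^2 dx = 8*pi**2/3.
Σ b_n^2 = Σ 16/n^2, so Σ 1/n^2 = (8*pi**2/3)/16 = pi**2/6.

pi**2/6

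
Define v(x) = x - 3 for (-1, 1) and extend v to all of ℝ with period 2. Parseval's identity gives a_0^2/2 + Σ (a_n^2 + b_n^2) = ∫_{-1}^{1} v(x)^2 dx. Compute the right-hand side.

56/3

∫_{-1}^{1} v(x)^2 dx = 56/3.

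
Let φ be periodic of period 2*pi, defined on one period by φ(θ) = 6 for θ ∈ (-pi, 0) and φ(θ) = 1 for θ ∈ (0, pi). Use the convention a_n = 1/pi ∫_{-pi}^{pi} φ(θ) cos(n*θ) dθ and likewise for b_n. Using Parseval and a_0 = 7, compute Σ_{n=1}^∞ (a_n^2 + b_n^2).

25/2

Parseval: a_0^2/2 + Σ_{n≥1} (a_n^2+b_n^2) = 1/pi ∫_{-pi}^{pi} φ(θ)^2 dθ = 37.
Subtract a_0^2/2 = 49/2: Σ (a_n^2+b_n^2) = 25/2.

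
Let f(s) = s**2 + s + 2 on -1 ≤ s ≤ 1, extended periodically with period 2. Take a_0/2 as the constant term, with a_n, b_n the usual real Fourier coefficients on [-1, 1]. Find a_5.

a_5 = ∫_{-1}^{1} f(s) cos(5*pi*s) ds.
Integrating by parts twice (tabular method), an antiderivative of (s**2 + s + 2) cos(5*pi*s) is s**2*sin(5*pi*s)/(5*pi) + s*sin(5*pi*s)/(5*pi) + 2*s*cos(5*pi*s)/(25*pi**2) - 2*sin(5*pi*s)/(125*pi**3) + 2*sin(5*pi*s)/(5*pi) + cos(5*pi*s)/(25*pi**2); evaluating from -1 to 1: ∫_{-1}^{1} (s**2 + s + 2) cos(5*pi*s) ds = (-3/(25*pi**2)) - (1/(25*pi**2)) = -4/(25*pi**2).
Hence a_5 = -4/(25*pi**2).

-4/(25*pi**2)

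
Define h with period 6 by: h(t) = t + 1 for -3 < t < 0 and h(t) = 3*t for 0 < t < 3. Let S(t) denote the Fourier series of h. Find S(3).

t = 3 differs from t = -3 by 1 full period(s), and the series is 6-periodic.
At t = -3 the one-sided limits are h(-3^-) = 9 and h(-3^+) = -2.
By Dirichlet's theorem the series converges to their average, [(9) + (-2)]/2 = 7/2.

7/2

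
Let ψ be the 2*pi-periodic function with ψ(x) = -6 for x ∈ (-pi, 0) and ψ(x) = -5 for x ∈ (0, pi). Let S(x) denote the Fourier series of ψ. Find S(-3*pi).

-11/2

x = -3*pi differs from x = -pi by -1 full period(s), and the series is 2*pi-periodic.
At x = -pi the one-sided limits are ψ(-pi^-) = -5 and ψ(-pi^+) = -6.
By Dirichlet's theorem the series converges to their average, [(-5) + (-6)]/2 = -11/2.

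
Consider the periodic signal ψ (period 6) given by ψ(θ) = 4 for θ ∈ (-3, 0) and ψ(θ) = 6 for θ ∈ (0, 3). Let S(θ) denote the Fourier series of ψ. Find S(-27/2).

4

θ = -27/2 differs from θ = -3/2 by -2 full period(s), and the series is 6-periodic.
ψ is continuous at θ = -3/2 with value 4, so the series converges to 4 there.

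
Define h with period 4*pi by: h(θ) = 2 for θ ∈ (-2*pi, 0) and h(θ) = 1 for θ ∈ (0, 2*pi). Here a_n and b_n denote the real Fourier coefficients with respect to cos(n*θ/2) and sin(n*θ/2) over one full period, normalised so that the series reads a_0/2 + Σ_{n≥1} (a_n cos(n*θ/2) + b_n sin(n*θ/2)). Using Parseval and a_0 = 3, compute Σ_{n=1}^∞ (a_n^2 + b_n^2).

Parseval: a_0^2/2 + Σ_{n≥1} (a_n^2+b_n^2) = (1/(2*pi)) ∫_{-2*pi}^{2*pi} h(θ)^2 dθ = 5.
Subtract a_0^2/2 = 9/2: Σ (a_n^2+b_n^2) = 1/2.

1/2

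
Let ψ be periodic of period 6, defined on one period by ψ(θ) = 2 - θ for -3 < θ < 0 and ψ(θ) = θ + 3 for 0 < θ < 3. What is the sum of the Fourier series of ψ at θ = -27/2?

θ = -27/2 differs from θ = -3/2 by -2 full period(s), and the series is 6-periodic.
ψ is continuous at θ = -3/2 with value 7/2, so the series converges to 7/2 there.

7/2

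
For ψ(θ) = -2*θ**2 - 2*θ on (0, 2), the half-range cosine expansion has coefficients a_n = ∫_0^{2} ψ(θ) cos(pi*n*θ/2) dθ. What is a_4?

a_4 = ∫_0^{2} (-2*θ**2 - 2*θ) cos(2*pi*θ) dθ.
Integrating by parts twice (tabular method), an antiderivative of (-2*θ**2 - 2*θ) cos(2*pi*θ) is -θ**2*sin(2*pi*θ)/pi - θ*sin(2*pi*θ)/pi - θ*cos(2*pi*θ)/pi**2 + sin(2*pi*θ)/(2*pi**3) - cos(2*pi*θ)/(2*pi**2); evaluating from 0 to 2: ∫_{0}^{2} (-2*θ**2 - 2*θ) cos(2*pi*θ) dθ = (-5/(2*pi**2)) - (-1/(2*pi**2)) = -2/pi**2.
Hence a_4 = -2/pi**2.

-2/pi**2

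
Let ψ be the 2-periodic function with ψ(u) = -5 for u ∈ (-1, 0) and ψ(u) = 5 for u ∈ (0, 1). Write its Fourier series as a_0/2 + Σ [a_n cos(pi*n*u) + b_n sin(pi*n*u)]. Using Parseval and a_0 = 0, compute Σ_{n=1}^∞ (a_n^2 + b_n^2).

50

Parseval: a_0^2/2 + Σ_{n≥1} (a_n^2+b_n^2) = ∫_{-1}^{1} ψ(u)^2 du = 50.
Subtract a_0^2/2 = 0: Σ (a_n^2+b_n^2) = 50.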